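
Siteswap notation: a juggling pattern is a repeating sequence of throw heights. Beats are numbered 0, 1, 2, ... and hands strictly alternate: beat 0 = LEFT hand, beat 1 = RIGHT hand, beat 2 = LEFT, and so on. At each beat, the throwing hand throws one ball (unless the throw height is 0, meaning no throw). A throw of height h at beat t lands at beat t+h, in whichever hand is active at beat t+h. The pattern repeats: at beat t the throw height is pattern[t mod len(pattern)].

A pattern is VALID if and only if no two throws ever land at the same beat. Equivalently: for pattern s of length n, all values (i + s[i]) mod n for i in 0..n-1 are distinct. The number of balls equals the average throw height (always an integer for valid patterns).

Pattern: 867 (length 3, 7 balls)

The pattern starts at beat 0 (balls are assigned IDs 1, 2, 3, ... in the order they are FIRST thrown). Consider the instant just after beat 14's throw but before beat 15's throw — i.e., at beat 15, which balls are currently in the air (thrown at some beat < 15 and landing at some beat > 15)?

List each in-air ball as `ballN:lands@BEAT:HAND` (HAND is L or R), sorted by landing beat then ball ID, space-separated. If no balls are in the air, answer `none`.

Beat 0 (L): throw ball1 h=8 -> lands@8:L; in-air after throw: [b1@8:L]
Beat 1 (R): throw ball2 h=6 -> lands@7:R; in-air after throw: [b2@7:R b1@8:L]
Beat 2 (L): throw ball3 h=7 -> lands@9:R; in-air after throw: [b2@7:R b1@8:L b3@9:R]
Beat 3 (R): throw ball4 h=8 -> lands@11:R; in-air after throw: [b2@7:R b1@8:L b3@9:R b4@11:R]
Beat 4 (L): throw ball5 h=6 -> lands@10:L; in-air after throw: [b2@7:R b1@8:L b3@9:R b5@10:L b4@11:R]
Beat 5 (R): throw ball6 h=7 -> lands@12:L; in-air after throw: [b2@7:R b1@8:L b3@9:R b5@10:L b4@11:R b6@12:L]
Beat 6 (L): throw ball7 h=8 -> lands@14:L; in-air after throw: [b2@7:R b1@8:L b3@9:R b5@10:L b4@11:R b6@12:L b7@14:L]
Beat 7 (R): throw ball2 h=6 -> lands@13:R; in-air after throw: [b1@8:L b3@9:R b5@10:L b4@11:R b6@12:L b2@13:R b7@14:L]
Beat 8 (L): throw ball1 h=7 -> lands@15:R; in-air after throw: [b3@9:R b5@10:L b4@11:R b6@12:L b2@13:R b7@14:L b1@15:R]
Beat 9 (R): throw ball3 h=8 -> lands@17:R; in-air after throw: [b5@10:L b4@11:R b6@12:L b2@13:R b7@14:L b1@15:R b3@17:R]
Beat 10 (L): throw ball5 h=6 -> lands@16:L; in-air after throw: [b4@11:R b6@12:L b2@13:R b7@14:L b1@15:R b5@16:L b3@17:R]
Beat 11 (R): throw ball4 h=7 -> lands@18:L; in-air after throw: [b6@12:L b2@13:R b7@14:L b1@15:R b5@16:L b3@17:R b4@18:L]
Beat 12 (L): throw ball6 h=8 -> lands@20:L; in-air after throw: [b2@13:R b7@14:L b1@15:R b5@16:L b3@17:R b4@18:L b6@20:L]
Beat 13 (R): throw ball2 h=6 -> lands@19:R; in-air after throw: [b7@14:L b1@15:R b5@16:L b3@17:R b4@18:L b2@19:R b6@20:L]
Beat 14 (L): throw ball7 h=7 -> lands@21:R; in-air after throw: [b1@15:R b5@16:L b3@17:R b4@18:L b2@19:R b6@20:L b7@21:R]
Beat 15 (R): throw ball1 h=8 -> lands@23:R; in-air after throw: [b5@16:L b3@17:R b4@18:L b2@19:R b6@20:L b7@21:R b1@23:R]

Answer: ball5:lands@16:L ball3:lands@17:R ball4:lands@18:L ball2:lands@19:R ball6:lands@20:L ball7:lands@21:R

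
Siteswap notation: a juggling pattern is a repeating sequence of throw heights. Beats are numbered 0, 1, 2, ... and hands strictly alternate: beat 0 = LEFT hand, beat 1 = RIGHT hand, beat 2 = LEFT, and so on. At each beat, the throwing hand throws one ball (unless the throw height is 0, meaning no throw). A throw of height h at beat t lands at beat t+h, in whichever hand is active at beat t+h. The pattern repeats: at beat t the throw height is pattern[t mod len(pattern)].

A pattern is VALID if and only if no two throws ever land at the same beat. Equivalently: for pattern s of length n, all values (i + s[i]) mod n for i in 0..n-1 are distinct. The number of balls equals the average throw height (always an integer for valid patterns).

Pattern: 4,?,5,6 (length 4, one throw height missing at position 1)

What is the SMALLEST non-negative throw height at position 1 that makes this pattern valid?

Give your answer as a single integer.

i=0: (0 + 4) mod 4 = 0
i=1: s[i]=? (unknown)
i=2: (2 + 5) mod 4 = 3
i=3: (3 + 6) mod 4 = 1
Known residues: [0, 1, 3]; need a permutation of 0..3, so missing residue r = 2
Need (1 + s) mod 4 = 2; smallest s = (2 - 1) mod 4 = 1

Answer: 1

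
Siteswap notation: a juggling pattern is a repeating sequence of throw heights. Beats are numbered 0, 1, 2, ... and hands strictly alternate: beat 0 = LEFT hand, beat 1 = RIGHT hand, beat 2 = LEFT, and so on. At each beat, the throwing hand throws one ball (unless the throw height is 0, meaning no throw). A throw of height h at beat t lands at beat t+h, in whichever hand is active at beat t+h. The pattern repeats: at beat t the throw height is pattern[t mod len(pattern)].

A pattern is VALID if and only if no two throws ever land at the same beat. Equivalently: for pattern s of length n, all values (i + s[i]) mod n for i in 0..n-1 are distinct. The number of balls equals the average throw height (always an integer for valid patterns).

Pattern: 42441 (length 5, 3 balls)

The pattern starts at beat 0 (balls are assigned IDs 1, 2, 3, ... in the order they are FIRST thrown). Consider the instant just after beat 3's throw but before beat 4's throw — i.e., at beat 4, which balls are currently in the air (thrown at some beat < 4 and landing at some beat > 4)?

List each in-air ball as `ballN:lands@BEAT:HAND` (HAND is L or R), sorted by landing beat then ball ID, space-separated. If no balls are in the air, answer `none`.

Answer: ball3:lands@6:L ball2:lands@7:R

Derivation:
Beat 0 (L): throw ball1 h=4 -> lands@4:L; in-air after throw: [b1@4:L]
Beat 1 (R): throw ball2 h=2 -> lands@3:R; in-air after throw: [b2@3:R b1@4:L]
Beat 2 (L): throw ball3 h=4 -> lands@6:L; in-air after throw: [b2@3:R b1@4:L b3@6:L]
Beat 3 (R): throw ball2 h=4 -> lands@7:R; in-air after throw: [b1@4:L b3@6:L b2@7:R]
Beat 4 (L): throw ball1 h=1 -> lands@5:R; in-air after throw: [b1@5:R b3@6:L b2@7:R]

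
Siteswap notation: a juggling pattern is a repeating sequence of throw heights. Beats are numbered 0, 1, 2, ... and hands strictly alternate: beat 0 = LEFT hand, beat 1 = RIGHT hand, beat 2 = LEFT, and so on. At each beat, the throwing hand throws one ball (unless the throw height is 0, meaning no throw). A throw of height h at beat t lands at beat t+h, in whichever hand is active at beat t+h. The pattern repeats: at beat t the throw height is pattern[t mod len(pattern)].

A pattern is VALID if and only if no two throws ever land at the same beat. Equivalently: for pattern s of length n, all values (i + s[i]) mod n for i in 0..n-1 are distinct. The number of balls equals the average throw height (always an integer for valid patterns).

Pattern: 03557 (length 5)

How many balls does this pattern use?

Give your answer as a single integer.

Pattern = [0, 3, 5, 5, 7], length n = 5
  position 0: throw height = 0, running sum = 0
  position 1: throw height = 3, running sum = 3
  position 2: throw height = 5, running sum = 8
  position 3: throw height = 5, running sum = 13
  position 4: throw height = 7, running sum = 20
Total sum = 20; balls = sum / n = 20 / 5 = 4

Answer: 4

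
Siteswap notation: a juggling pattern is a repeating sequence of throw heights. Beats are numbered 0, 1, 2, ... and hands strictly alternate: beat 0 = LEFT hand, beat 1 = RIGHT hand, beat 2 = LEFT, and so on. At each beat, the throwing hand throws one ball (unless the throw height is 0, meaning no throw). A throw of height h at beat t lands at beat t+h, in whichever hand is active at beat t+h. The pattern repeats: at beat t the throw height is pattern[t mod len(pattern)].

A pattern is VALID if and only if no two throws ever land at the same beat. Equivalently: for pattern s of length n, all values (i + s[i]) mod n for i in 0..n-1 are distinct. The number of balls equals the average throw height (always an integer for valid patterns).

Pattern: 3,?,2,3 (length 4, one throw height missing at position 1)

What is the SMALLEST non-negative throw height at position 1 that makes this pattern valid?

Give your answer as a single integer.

Answer: 0

Derivation:
i=0: (0 + 3) mod 4 = 3
i=1: s[i]=? (unknown)
i=2: (2 + 2) mod 4 = 0
i=3: (3 + 3) mod 4 = 2
Known residues: [0, 2, 3]; need a permutation of 0..3, so missing residue r = 1
Need (1 + s) mod 4 = 1; smallest s = (1 - 1) mod 4 = 0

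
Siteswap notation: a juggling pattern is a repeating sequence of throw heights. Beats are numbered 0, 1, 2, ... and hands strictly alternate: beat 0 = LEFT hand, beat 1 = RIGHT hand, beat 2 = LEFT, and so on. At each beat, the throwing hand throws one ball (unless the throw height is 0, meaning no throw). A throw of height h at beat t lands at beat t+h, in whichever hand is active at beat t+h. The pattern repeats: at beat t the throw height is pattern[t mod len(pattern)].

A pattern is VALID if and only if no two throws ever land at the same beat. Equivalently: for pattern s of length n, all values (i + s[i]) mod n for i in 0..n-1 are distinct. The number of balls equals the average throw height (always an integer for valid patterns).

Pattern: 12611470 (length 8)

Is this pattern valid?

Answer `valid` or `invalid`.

i=0: (i + s[i]) mod n = (0 + 1) mod 8 = 1
i=1: (i + s[i]) mod n = (1 + 2) mod 8 = 3
i=2: (i + s[i]) mod n = (2 + 6) mod 8 = 0
i=3: (i + s[i]) mod n = (3 + 1) mod 8 = 4
i=4: (i + s[i]) mod n = (4 + 1) mod 8 = 5
i=5: (i + s[i]) mod n = (5 + 4) mod 8 = 1
i=6: (i + s[i]) mod n = (6 + 7) mod 8 = 5
i=7: (i + s[i]) mod n = (7 + 0) mod 8 = 7
Residues: [1, 3, 0, 4, 5, 1, 5, 7], distinct: False

Answer: invalid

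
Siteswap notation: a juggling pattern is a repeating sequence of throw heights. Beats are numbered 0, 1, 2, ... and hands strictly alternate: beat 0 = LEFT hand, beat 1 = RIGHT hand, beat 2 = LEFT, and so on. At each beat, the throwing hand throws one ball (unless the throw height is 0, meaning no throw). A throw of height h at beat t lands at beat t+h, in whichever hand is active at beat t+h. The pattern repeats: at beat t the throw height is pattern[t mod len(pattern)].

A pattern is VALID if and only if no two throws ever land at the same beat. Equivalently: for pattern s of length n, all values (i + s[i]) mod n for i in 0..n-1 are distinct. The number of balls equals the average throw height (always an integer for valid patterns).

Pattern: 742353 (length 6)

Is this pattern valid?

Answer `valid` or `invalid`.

i=0: (i + s[i]) mod n = (0 + 7) mod 6 = 1
i=1: (i + s[i]) mod n = (1 + 4) mod 6 = 5
i=2: (i + s[i]) mod n = (2 + 2) mod 6 = 4
i=3: (i + s[i]) mod n = (3 + 3) mod 6 = 0
i=4: (i + s[i]) mod n = (4 + 5) mod 6 = 3
i=5: (i + s[i]) mod n = (5 + 3) mod 6 = 2
Residues: [1, 5, 4, 0, 3, 2], distinct: True

Answer: valid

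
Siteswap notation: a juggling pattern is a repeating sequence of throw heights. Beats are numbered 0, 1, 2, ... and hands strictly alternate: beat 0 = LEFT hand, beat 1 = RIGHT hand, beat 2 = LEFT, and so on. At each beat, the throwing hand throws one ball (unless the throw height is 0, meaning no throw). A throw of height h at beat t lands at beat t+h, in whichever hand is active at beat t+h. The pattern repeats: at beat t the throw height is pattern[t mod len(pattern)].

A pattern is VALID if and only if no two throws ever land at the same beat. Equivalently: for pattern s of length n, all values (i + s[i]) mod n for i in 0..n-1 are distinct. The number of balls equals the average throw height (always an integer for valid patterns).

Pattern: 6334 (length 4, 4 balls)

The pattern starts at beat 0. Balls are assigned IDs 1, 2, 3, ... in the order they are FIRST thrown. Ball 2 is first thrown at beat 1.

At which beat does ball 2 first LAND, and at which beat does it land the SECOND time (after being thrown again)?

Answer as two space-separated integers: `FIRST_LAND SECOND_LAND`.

Beat 0 (L): throw ball1 h=6 -> lands@6:L; in-air after throw: [b1@6:L]
Beat 1 (R): throw ball2 h=3 -> lands@4:L; in-air after throw: [b2@4:L b1@6:L]
Beat 2 (L): throw ball3 h=3 -> lands@5:R; in-air after throw: [b2@4:L b3@5:R b1@6:L]
Beat 3 (R): throw ball4 h=4 -> lands@7:R; in-air after throw: [b2@4:L b3@5:R b1@6:L b4@7:R]
Beat 4 (L): throw ball2 h=6 -> lands@10:L; in-air after throw: [b3@5:R b1@6:L b4@7:R b2@10:L]
Beat 5 (R): throw ball3 h=3 -> lands@8:L; in-air after throw: [b1@6:L b4@7:R b3@8:L b2@10:L]
Beat 6 (L): throw ball1 h=3 -> lands@9:R; in-air after throw: [b4@7:R b3@8:L b1@9:R b2@10:L]
Beat 7 (R): throw ball4 h=4 -> lands@11:R; in-air after throw: [b3@8:L b1@9:R b2@10:L b4@11:R]
Beat 8 (L): throw ball3 h=6 -> lands@14:L; in-air after throw: [b1@9:R b2@10:L b4@11:R b3@14:L]
Beat 9 (R): throw ball1 h=3 -> lands@12:L; in-air after throw: [b2@10:L b4@11:R b1@12:L b3@14:L]
Beat 10 (L): throw ball2 h=3 -> lands@13:R; in-air after throw: [b4@11:R b1@12:L b2@13:R b3@14:L]
Ball 2: thrown@1 h=3 -> first land @4; rethrown@4 h=6 -> second land @10

Answer: 4 10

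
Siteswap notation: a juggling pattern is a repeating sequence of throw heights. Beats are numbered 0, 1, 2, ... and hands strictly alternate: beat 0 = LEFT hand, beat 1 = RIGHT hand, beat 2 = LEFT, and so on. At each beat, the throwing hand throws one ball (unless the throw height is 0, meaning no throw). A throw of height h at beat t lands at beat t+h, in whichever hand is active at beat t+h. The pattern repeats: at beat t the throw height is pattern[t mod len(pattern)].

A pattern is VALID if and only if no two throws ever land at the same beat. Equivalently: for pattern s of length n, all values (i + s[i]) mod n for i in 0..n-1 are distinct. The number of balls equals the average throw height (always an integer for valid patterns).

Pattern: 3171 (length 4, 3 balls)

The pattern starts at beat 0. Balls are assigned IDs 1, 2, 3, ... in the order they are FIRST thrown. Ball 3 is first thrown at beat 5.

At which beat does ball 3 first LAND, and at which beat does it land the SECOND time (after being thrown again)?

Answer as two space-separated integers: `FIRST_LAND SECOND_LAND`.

Answer: 6 13

Derivation:
Beat 0 (L): throw ball1 h=3 -> lands@3:R; in-air after throw: [b1@3:R]
Beat 1 (R): throw ball2 h=1 -> lands@2:L; in-air after throw: [b2@2:L b1@3:R]
Beat 2 (L): throw ball2 h=7 -> lands@9:R; in-air after throw: [b1@3:R b2@9:R]
Beat 3 (R): throw ball1 h=1 -> lands@4:L; in-air after throw: [b1@4:L b2@9:R]
Beat 4 (L): throw ball1 h=3 -> lands@7:R; in-air after throw: [b1@7:R b2@9:R]
Beat 5 (R): throw ball3 h=1 -> lands@6:L; in-air after throw: [b3@6:L b1@7:R b2@9:R]
Beat 6 (L): throw ball3 h=7 -> lands@13:R; in-air after throw: [b1@7:R b2@9:R b3@13:R]
Beat 7 (R): throw ball1 h=1 -> lands@8:L; in-air after throw: [b1@8:L b2@9:R b3@13:R]
Beat 8 (L): throw ball1 h=3 -> lands@11:R; in-air after throw: [b2@9:R b1@11:R b3@13:R]
Beat 9 (R): throw ball2 h=1 -> lands@10:L; in-air after throw: [b2@10:L b1@11:R b3@13:R]
Beat 10 (L): throw ball2 h=7 -> lands@17:R; in-air after throw: [b1@11:R b3@13:R b2@17:R]
Beat 11 (R): throw ball1 h=1 -> lands@12:L; in-air after throw: [b1@12:L b3@13:R b2@17:R]
Beat 12 (L): throw ball1 h=3 -> lands@15:R; in-air after throw: [b3@13:R b1@15:R b2@17:R]
Beat 13 (R): throw ball3 h=1 -> lands@14:L; in-air after throw: [b3@14:L b1@15:R b2@17:R]
Ball 3: thrown@5 h=1 -> first land @6; rethrown@6 h=7 -> second land @13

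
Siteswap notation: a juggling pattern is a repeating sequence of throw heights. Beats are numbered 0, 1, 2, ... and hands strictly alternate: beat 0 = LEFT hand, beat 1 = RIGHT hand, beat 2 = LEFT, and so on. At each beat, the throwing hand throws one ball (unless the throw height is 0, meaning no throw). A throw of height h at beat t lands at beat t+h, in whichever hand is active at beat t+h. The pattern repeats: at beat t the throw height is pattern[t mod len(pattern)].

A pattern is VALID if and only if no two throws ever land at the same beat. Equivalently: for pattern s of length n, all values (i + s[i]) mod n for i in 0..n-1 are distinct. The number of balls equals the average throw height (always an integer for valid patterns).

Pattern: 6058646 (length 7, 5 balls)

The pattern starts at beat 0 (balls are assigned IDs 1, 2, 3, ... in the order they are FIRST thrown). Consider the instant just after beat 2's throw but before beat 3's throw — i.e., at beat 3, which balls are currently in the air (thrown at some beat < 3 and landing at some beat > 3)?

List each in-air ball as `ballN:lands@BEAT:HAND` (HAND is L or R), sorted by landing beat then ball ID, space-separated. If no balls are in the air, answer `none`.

Beat 0 (L): throw ball1 h=6 -> lands@6:L; in-air after throw: [b1@6:L]
Beat 2 (L): throw ball2 h=5 -> lands@7:R; in-air after throw: [b1@6:L b2@7:R]
Beat 3 (R): throw ball3 h=8 -> lands@11:R; in-air after throw: [b1@6:L b2@7:R b3@11:R]

Answer: ball1:lands@6:L ball2:lands@7:R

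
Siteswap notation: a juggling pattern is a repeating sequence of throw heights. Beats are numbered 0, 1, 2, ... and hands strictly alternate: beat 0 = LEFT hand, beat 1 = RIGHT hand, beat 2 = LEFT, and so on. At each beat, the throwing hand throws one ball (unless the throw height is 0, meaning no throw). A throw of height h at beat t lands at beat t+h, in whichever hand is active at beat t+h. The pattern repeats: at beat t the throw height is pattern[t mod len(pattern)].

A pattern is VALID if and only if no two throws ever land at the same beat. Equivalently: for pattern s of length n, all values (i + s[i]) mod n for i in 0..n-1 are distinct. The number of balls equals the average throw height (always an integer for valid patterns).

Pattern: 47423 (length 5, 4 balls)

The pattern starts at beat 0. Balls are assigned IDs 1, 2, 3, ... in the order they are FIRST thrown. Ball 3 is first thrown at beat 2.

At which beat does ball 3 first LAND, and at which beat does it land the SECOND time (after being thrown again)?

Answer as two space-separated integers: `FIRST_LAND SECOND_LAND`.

Beat 0 (L): throw ball1 h=4 -> lands@4:L; in-air after throw: [b1@4:L]
Beat 1 (R): throw ball2 h=7 -> lands@8:L; in-air after throw: [b1@4:L b2@8:L]
Beat 2 (L): throw ball3 h=4 -> lands@6:L; in-air after throw: [b1@4:L b3@6:L b2@8:L]
Beat 3 (R): throw ball4 h=2 -> lands@5:R; in-air after throw: [b1@4:L b4@5:R b3@6:L b2@8:L]
Beat 4 (L): throw ball1 h=3 -> lands@7:R; in-air after throw: [b4@5:R b3@6:L b1@7:R b2@8:L]
Beat 5 (R): throw ball4 h=4 -> lands@9:R; in-air after throw: [b3@6:L b1@7:R b2@8:L b4@9:R]
Beat 6 (L): throw ball3 h=7 -> lands@13:R; in-air after throw: [b1@7:R b2@8:L b4@9:R b3@13:R]
Beat 7 (R): throw ball1 h=4 -> lands@11:R; in-air after throw: [b2@8:L b4@9:R b1@11:R b3@13:R]
Beat 8 (L): throw ball2 h=2 -> lands@10:L; in-air after throw: [b4@9:R b2@10:L b1@11:R b3@13:R]
Beat 9 (R): throw ball4 h=3 -> lands@12:L; in-air after throw: [b2@10:L b1@11:R b4@12:L b3@13:R]
Beat 10 (L): throw ball2 h=4 -> lands@14:L; in-air after throw: [b1@11:R b4@12:L b3@13:R b2@14:L]
Beat 11 (R): throw ball1 h=7 -> lands@18:L; in-air after throw: [b4@12:L b3@13:R b2@14:L b1@18:L]
Beat 12 (L): throw ball4 h=4 -> lands@16:L; in-air after throw: [b3@13:R b2@14:L b4@16:L b1@18:L]
Ball 3: thrown@2 h=4 -> first land @6; rethrown@6 h=7 -> second land @13

Answer: 6 13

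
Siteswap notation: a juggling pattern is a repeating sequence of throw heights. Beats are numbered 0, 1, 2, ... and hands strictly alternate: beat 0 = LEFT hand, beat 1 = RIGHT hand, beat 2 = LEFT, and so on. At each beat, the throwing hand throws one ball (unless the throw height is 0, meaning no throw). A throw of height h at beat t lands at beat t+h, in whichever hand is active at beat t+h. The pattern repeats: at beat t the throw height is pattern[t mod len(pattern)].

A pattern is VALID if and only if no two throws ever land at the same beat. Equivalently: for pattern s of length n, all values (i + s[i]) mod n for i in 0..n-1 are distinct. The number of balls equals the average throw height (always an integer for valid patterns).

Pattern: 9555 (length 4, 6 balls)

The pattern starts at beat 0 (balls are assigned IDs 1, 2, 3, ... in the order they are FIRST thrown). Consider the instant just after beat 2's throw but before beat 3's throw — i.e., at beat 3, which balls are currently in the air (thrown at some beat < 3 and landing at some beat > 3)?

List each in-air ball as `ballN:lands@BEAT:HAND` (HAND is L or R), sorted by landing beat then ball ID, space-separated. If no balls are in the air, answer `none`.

Beat 0 (L): throw ball1 h=9 -> lands@9:R; in-air after throw: [b1@9:R]
Beat 1 (R): throw ball2 h=5 -> lands@6:L; in-air after throw: [b2@6:L b1@9:R]
Beat 2 (L): throw ball3 h=5 -> lands@7:R; in-air after throw: [b2@6:L b3@7:R b1@9:R]
Beat 3 (R): throw ball4 h=5 -> lands@8:L; in-air after throw: [b2@6:L b3@7:R b4@8:L b1@9:R]

Answer: ball2:lands@6:L ball3:lands@7:R ball1:lands@9:R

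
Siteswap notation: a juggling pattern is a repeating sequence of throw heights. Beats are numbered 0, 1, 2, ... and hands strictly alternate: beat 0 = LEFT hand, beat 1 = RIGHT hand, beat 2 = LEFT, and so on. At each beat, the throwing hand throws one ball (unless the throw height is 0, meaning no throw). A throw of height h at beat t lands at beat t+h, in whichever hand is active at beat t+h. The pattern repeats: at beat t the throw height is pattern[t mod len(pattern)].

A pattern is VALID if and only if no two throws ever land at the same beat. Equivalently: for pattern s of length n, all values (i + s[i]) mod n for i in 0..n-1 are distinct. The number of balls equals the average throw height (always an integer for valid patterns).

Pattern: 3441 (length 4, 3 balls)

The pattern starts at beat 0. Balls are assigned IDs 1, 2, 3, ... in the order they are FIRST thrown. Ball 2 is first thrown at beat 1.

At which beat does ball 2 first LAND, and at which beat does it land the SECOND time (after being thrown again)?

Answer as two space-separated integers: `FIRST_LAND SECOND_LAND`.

Beat 0 (L): throw ball1 h=3 -> lands@3:R; in-air after throw: [b1@3:R]
Beat 1 (R): throw ball2 h=4 -> lands@5:R; in-air after throw: [b1@3:R b2@5:R]
Beat 2 (L): throw ball3 h=4 -> lands@6:L; in-air after throw: [b1@3:R b2@5:R b3@6:L]
Beat 3 (R): throw ball1 h=1 -> lands@4:L; in-air after throw: [b1@4:L b2@5:R b3@6:L]
Beat 4 (L): throw ball1 h=3 -> lands@7:R; in-air after throw: [b2@5:R b3@6:L b1@7:R]
Beat 5 (R): throw ball2 h=4 -> lands@9:R; in-air after throw: [b3@6:L b1@7:R b2@9:R]
Beat 6 (L): throw ball3 h=4 -> lands@10:L; in-air after throw: [b1@7:R b2@9:R b3@10:L]
Beat 7 (R): throw ball1 h=1 -> lands@8:L; in-air after throw: [b1@8:L b2@9:R b3@10:L]
Beat 8 (L): throw ball1 h=3 -> lands@11:R; in-air after throw: [b2@9:R b3@10:L b1@11:R]
Beat 9 (R): throw ball2 h=4 -> lands@13:R; in-air after throw: [b3@10:L b1@11:R b2@13:R]
Ball 2: thrown@1 h=4 -> first land @5; rethrown@5 h=4 -> second land @9

Answer: 5 9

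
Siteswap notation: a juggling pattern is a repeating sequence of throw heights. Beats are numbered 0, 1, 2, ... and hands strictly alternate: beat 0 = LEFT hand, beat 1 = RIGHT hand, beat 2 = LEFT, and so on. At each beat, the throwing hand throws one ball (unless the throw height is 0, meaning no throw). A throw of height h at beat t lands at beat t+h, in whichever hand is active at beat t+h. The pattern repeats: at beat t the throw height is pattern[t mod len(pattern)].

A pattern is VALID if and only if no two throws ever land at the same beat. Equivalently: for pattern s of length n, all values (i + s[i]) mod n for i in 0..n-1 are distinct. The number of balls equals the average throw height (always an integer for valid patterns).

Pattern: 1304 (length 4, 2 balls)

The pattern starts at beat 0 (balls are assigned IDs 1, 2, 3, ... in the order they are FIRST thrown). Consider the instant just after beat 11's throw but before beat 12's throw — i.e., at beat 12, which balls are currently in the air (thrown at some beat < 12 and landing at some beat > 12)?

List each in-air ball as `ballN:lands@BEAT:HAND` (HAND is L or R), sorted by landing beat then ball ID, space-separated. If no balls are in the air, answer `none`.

Answer: ball2:lands@15:R

Derivation:
Beat 0 (L): throw ball1 h=1 -> lands@1:R; in-air after throw: [b1@1:R]
Beat 1 (R): throw ball1 h=3 -> lands@4:L; in-air after throw: [b1@4:L]
Beat 3 (R): throw ball2 h=4 -> lands@7:R; in-air after throw: [b1@4:L b2@7:R]
Beat 4 (L): throw ball1 h=1 -> lands@5:R; in-air after throw: [b1@5:R b2@7:R]
Beat 5 (R): throw ball1 h=3 -> lands@8:L; in-air after throw: [b2@7:R b1@8:L]
Beat 7 (R): throw ball2 h=4 -> lands@11:R; in-air after throw: [b1@8:L b2@11:R]
Beat 8 (L): throw ball1 h=1 -> lands@9:R; in-air after throw: [b1@9:R b2@11:R]
Beat 9 (R): throw ball1 h=3 -> lands@12:L; in-air after throw: [b2@11:R b1@12:L]
Beat 11 (R): throw ball2 h=4 -> lands@15:R; in-air after throw: [b1@12:L b2@15:R]
Beat 12 (L): throw ball1 h=1 -> lands@13:R; in-air after throw: [b1@13:R b2@15:R]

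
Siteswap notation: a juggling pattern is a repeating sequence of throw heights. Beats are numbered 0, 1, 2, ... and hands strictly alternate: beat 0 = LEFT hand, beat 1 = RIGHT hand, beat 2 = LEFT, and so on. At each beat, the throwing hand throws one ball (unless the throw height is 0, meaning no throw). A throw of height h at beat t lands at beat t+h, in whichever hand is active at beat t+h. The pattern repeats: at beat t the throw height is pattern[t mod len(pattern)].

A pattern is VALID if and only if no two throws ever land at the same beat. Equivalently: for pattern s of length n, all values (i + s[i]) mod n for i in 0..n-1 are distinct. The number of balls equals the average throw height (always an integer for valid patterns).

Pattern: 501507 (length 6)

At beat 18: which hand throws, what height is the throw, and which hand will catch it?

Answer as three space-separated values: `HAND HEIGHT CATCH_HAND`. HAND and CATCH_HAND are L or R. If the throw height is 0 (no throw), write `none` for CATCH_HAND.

Beat 18: 18 mod 2 = 0, so hand = L
Throw height = pattern[18 mod 6] = pattern[0] = 5
Lands at beat 18+5=23, 23 mod 2 = 1, so catch hand = R

Answer: L 5 R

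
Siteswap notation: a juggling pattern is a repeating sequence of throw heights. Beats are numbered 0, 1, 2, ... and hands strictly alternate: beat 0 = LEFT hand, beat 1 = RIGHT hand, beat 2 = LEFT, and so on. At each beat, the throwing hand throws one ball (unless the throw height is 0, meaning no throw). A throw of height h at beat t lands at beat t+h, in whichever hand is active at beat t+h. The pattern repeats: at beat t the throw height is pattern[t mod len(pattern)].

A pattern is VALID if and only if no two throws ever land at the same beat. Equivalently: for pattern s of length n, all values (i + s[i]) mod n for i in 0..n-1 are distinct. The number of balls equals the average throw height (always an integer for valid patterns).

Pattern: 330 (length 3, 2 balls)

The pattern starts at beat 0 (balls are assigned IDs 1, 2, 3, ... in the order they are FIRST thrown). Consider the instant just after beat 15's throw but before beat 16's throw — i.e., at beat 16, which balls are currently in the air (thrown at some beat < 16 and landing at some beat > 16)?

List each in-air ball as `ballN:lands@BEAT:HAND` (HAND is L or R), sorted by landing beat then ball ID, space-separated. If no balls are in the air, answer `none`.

Beat 0 (L): throw ball1 h=3 -> lands@3:R; in-air after throw: [b1@3:R]
Beat 1 (R): throw ball2 h=3 -> lands@4:L; in-air after throw: [b1@3:R b2@4:L]
Beat 3 (R): throw ball1 h=3 -> lands@6:L; in-air after throw: [b2@4:L b1@6:L]
Beat 4 (L): throw ball2 h=3 -> lands@7:R; in-air after throw: [b1@6:L b2@7:R]
Beat 6 (L): throw ball1 h=3 -> lands@9:R; in-air after throw: [b2@7:R b1@9:R]
Beat 7 (R): throw ball2 h=3 -> lands@10:L; in-air after throw: [b1@9:R b2@10:L]
Beat 9 (R): throw ball1 h=3 -> lands@12:L; in-air after throw: [b2@10:L b1@12:L]
Beat 10 (L): throw ball2 h=3 -> lands@13:R; in-air after throw: [b1@12:L b2@13:R]
Beat 12 (L): throw ball1 h=3 -> lands@15:R; in-air after throw: [b2@13:R b1@15:R]
Beat 13 (R): throw ball2 h=3 -> lands@16:L; in-air after throw: [b1@15:R b2@16:L]
Beat 15 (R): throw ball1 h=3 -> lands@18:L; in-air after throw: [b2@16:L b1@18:L]
Beat 16 (L): throw ball2 h=3 -> lands@19:R; in-air after throw: [b1@18:L b2@19:R]

Answer: ball1:lands@18:L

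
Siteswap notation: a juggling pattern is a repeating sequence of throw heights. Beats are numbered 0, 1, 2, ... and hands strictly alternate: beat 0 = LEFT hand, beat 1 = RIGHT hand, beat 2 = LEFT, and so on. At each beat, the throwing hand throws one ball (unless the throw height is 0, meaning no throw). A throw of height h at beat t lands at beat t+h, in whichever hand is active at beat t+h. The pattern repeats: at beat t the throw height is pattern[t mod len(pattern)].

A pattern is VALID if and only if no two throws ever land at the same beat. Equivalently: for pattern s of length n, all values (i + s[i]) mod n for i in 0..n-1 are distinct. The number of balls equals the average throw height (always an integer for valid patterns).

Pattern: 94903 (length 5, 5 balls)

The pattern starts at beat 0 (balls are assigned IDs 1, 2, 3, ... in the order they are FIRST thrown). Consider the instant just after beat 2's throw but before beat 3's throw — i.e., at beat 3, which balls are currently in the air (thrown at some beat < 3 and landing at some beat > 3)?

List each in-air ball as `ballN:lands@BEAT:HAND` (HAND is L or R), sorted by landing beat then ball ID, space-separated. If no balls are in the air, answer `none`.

Beat 0 (L): throw ball1 h=9 -> lands@9:R; in-air after throw: [b1@9:R]
Beat 1 (R): throw ball2 h=4 -> lands@5:R; in-air after throw: [b2@5:R b1@9:R]
Beat 2 (L): throw ball3 h=9 -> lands@11:R; in-air after throw: [b2@5:R b1@9:R b3@11:R]

Answer: ball2:lands@5:R ball1:lands@9:R ball3:lands@11:R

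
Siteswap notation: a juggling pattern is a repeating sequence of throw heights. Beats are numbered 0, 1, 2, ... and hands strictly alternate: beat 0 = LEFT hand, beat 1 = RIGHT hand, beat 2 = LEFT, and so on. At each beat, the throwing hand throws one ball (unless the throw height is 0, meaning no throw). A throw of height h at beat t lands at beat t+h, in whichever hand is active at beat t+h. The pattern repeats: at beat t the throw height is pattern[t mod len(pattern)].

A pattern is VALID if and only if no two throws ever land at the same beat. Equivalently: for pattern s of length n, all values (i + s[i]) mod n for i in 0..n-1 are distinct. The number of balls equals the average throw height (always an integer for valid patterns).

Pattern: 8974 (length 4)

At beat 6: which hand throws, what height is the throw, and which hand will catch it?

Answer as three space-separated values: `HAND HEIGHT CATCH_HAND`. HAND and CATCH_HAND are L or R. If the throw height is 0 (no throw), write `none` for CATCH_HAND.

Answer: L 7 R

Derivation:
Beat 6: 6 mod 2 = 0, so hand = L
Throw height = pattern[6 mod 4] = pattern[2] = 7
Lands at beat 6+7=13, 13 mod 2 = 1, so catch hand = R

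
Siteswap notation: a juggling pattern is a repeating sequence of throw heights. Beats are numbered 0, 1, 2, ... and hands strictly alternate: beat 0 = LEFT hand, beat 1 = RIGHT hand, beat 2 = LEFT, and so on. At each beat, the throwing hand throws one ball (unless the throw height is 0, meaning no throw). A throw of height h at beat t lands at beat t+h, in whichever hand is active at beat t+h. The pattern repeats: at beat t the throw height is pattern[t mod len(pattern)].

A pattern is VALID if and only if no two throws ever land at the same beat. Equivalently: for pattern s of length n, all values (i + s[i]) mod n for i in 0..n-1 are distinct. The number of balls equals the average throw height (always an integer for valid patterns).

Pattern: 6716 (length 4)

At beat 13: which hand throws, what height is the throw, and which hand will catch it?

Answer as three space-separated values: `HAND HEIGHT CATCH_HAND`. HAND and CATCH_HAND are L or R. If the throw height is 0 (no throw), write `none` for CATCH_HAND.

Answer: R 7 L

Derivation:
Beat 13: 13 mod 2 = 1, so hand = R
Throw height = pattern[13 mod 4] = pattern[1] = 7
Lands at beat 13+7=20, 20 mod 2 = 0, so catch hand = L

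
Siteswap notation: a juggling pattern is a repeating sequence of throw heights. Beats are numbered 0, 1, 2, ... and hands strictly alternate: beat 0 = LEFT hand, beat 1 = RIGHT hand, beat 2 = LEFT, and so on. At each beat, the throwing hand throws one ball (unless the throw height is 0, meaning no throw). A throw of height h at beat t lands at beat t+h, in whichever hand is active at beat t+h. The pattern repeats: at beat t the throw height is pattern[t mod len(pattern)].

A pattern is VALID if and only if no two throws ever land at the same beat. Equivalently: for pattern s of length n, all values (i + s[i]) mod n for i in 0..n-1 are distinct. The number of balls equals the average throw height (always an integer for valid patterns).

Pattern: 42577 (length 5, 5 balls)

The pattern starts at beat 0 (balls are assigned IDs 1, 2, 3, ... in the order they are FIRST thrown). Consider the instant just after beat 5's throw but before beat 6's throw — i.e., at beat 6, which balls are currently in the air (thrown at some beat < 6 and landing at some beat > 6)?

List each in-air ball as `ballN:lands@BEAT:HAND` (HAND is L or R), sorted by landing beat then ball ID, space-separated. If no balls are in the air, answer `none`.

Answer: ball3:lands@7:R ball4:lands@9:R ball2:lands@10:L ball1:lands@11:R

Derivation:
Beat 0 (L): throw ball1 h=4 -> lands@4:L; in-air after throw: [b1@4:L]
Beat 1 (R): throw ball2 h=2 -> lands@3:R; in-air after throw: [b2@3:R b1@4:L]
Beat 2 (L): throw ball3 h=5 -> lands@7:R; in-air after throw: [b2@3:R b1@4:L b3@7:R]
Beat 3 (R): throw ball2 h=7 -> lands@10:L; in-air after throw: [b1@4:L b3@7:R b2@10:L]
Beat 4 (L): throw ball1 h=7 -> lands@11:R; in-air after throw: [b3@7:R b2@10:L b1@11:R]
Beat 5 (R): throw ball4 h=4 -> lands@9:R; in-air after throw: [b3@7:R b4@9:R b2@10:L b1@11:R]
Beat 6 (L): throw ball5 h=2 -> lands@8:L; in-air after throw: [b3@7:R b5@8:L b4@9:R b2@10:L b1@11:R]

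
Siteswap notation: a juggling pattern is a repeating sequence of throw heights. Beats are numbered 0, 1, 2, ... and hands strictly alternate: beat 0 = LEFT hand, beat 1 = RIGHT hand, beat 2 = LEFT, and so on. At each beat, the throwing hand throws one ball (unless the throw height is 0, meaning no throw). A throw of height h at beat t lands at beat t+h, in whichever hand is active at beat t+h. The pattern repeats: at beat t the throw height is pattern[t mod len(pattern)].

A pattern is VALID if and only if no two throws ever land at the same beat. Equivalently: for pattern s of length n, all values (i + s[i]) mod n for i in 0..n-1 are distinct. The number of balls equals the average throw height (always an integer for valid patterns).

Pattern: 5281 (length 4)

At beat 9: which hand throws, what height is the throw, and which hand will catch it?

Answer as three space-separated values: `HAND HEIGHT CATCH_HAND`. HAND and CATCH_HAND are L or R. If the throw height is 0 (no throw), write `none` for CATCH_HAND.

Answer: R 2 R

Derivation:
Beat 9: 9 mod 2 = 1, so hand = R
Throw height = pattern[9 mod 4] = pattern[1] = 2
Lands at beat 9+2=11, 11 mod 2 = 1, so catch hand = R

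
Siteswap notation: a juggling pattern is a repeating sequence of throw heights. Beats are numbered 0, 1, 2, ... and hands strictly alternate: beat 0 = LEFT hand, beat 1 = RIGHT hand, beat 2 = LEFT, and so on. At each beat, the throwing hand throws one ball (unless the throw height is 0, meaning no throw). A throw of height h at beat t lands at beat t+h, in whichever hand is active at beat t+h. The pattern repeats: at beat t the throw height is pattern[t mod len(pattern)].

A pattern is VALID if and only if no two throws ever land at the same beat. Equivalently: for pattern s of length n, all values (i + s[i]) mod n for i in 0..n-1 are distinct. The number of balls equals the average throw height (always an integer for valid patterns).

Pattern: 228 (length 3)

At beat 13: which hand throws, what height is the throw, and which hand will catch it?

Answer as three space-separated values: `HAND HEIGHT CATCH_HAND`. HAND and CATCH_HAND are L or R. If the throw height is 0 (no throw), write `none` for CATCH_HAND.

Answer: R 2 R

Derivation:
Beat 13: 13 mod 2 = 1, so hand = R
Throw height = pattern[13 mod 3] = pattern[1] = 2
Lands at beat 13+2=15, 15 mod 2 = 1, so catch hand = R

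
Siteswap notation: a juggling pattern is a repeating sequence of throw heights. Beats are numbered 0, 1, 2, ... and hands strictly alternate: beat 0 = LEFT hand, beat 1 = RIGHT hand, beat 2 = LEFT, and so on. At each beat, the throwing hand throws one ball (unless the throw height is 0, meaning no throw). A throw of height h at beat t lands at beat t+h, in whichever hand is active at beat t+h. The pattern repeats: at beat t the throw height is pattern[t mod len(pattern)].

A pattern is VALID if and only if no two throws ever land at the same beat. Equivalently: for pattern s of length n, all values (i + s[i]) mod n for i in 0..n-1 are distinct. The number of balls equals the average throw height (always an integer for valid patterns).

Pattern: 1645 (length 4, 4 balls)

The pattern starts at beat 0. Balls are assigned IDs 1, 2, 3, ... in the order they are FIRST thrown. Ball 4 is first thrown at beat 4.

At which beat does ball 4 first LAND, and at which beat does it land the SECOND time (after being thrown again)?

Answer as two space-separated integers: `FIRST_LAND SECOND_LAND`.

Answer: 5 11

Derivation:
Beat 0 (L): throw ball1 h=1 -> lands@1:R; in-air after throw: [b1@1:R]
Beat 1 (R): throw ball1 h=6 -> lands@7:R; in-air after throw: [b1@7:R]
Beat 2 (L): throw ball2 h=4 -> lands@6:L; in-air after throw: [b2@6:L b1@7:R]
Beat 3 (R): throw ball3 h=5 -> lands@8:L; in-air after throw: [b2@6:L b1@7:R b3@8:L]
Beat 4 (L): throw ball4 h=1 -> lands@5:R; in-air after throw: [b4@5:R b2@6:L b1@7:R b3@8:L]
Beat 5 (R): throw ball4 h=6 -> lands@11:R; in-air after throw: [b2@6:L b1@7:R b3@8:L b4@11:R]
Beat 6 (L): throw ball2 h=4 -> lands@10:L; in-air after throw: [b1@7:R b3@8:L b2@10:L b4@11:R]
Beat 7 (R): throw ball1 h=5 -> lands@12:L; in-air after throw: [b3@8:L b2@10:L b4@11:R b1@12:L]
Beat 8 (L): throw ball3 h=1 -> lands@9:R; in-air after throw: [b3@9:R b2@10:L b4@11:R b1@12:L]
Beat 9 (R): throw ball3 h=6 -> lands@15:R; in-air after throw: [b2@10:L b4@11:R b1@12:L b3@15:R]
Beat 10 (L): throw ball2 h=4 -> lands@14:L; in-air after throw: [b4@11:R b1@12:L b2@14:L b3@15:R]
Beat 11 (R): throw ball4 h=5 -> lands@16:L; in-air after throw: [b1@12:L b2@14:L b3@15:R b4@16:L]
Ball 4: thrown@4 h=1 -> first land @5; rethrown@5 h=6 -> second land @11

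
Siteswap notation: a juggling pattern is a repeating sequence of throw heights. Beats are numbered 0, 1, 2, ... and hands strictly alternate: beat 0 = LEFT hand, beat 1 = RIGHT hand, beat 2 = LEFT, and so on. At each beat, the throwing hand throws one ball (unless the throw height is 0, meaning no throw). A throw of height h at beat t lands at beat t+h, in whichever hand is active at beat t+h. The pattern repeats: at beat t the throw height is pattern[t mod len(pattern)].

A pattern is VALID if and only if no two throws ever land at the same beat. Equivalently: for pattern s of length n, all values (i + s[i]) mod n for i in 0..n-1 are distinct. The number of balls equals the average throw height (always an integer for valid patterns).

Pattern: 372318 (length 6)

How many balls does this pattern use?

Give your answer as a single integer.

Answer: 4

Derivation:
Pattern = [3, 7, 2, 3, 1, 8], length n = 6
  position 0: throw height = 3, running sum = 3
  position 1: throw height = 7, running sum = 10
  position 2: throw height = 2, running sum = 12
  position 3: throw height = 3, running sum = 15
  position 4: throw height = 1, running sum = 16
  position 5: throw height = 8, running sum = 24
Total sum = 24; balls = sum / n = 24 / 6 = 4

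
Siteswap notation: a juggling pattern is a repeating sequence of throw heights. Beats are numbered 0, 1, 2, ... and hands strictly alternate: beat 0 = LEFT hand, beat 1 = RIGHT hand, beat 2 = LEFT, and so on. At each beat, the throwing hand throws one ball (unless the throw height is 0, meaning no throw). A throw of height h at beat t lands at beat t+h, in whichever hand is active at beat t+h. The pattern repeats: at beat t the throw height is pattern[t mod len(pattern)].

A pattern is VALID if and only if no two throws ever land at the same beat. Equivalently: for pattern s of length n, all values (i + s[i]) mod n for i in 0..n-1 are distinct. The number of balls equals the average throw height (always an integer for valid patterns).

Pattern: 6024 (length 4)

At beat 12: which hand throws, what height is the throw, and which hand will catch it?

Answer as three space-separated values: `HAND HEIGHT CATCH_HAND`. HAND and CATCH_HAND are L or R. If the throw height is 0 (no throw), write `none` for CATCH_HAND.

Beat 12: 12 mod 2 = 0, so hand = L
Throw height = pattern[12 mod 4] = pattern[0] = 6
Lands at beat 12+6=18, 18 mod 2 = 0, so catch hand = L

Answer: L 6 L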